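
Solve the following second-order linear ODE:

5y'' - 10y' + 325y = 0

Characteristic equation: 5r² - 10r + 325 = 0
Divide by 5: r² - 2r + 65 = 0
Roots: r = 1 ± 8i (complex conjugates)
General solution: y = e^x(C₁cos(8x) + C₂sin(8x))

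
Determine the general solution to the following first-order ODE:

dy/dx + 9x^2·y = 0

Using integrating factor method:

General solution: y = Ce^(-3x^3)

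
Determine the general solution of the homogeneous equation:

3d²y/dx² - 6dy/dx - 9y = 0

Characteristic equation: 3r² - 6r - 9 = 0
Divide by 3: r² - 2r - 3 = 0
Roots: r = 3, -1 (distinct real)
General solution: y = C₁e^(3x) + C₂e^(-x)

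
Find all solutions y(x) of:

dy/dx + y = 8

Using integrating factor method:

General solution: y = 8 + Ce^(-x)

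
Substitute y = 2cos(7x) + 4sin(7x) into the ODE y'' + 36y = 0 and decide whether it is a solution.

Verification:
y'' = -98cos(7x) - 196sin(7x)
y'' + 36y ≠ 0 (frequency mismatch: got 49 instead of 36)

No, it is not a solution.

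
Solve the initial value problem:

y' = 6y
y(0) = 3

General solution: y = Ce^(6x)
Applying IC y(0) = 3:
Particular solution: y = 3e^(6x)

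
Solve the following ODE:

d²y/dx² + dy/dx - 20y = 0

Characteristic equation: r² + r - 20 = 0
Roots: r = 4, -5 (distinct real)
General solution: y = C₁e^(4x) + C₂e^(-5x)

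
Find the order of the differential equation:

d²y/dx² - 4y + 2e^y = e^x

The order is 2 (highest derivative is of order 2).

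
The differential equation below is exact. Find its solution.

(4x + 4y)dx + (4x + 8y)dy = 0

Verify exactness: ∂M/∂y = ∂N/∂x ✓
Find F(x,y) such that ∂F/∂x = M, ∂F/∂y = N
Solution: 2x² + 4xy + 4y² = C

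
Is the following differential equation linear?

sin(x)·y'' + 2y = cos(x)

Yes. Linear (y and its derivatives appear to the first power only, no products of y terms)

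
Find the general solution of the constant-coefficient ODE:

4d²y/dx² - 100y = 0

Characteristic equation: 4r² - 100 = 0
Divide by 4: r² - 25 = 0
Roots: r = 5, -5 (distinct real)
General solution: y = C₁e^(5x) + C₂e^(-5x)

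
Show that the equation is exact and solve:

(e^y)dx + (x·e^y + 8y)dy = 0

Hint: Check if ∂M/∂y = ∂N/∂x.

Verify exactness: ∂M/∂y = ∂N/∂x ✓
Find F(x,y) such that ∂F/∂x = M, ∂F/∂y = N
Solution: x·e^y + 4y² = C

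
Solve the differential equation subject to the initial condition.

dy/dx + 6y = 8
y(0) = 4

General solution: y = 4/3 + Ce^(-6x)
Applying y(0) = 4: C = 4 - 4/3 = 8/3
Particular solution: y = 4/3 + (8/3)e^(-6x)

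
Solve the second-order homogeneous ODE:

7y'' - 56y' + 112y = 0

Characteristic equation: 7r² - 56r + 112 = 0
Divide by 7: r² - 8r + 16 = 0
Factored: (r - 4)² = 0
Repeated root: r = 4
General solution: y = (C₁ + C₂x)e^(4x)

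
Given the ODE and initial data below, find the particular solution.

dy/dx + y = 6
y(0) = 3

General solution: y = 6 + Ce^(-x)
Applying y(0) = 3: C = 3 - 6 = -3
Particular solution: y = 6 - 3e^(-x)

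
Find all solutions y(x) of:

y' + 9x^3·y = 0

Using integrating factor method:

General solution: y = Ce^(-9x^4/4)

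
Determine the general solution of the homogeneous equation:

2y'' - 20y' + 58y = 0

Characteristic equation: 2r² - 20r + 58 = 0
Divide by 2: r² - 10r + 29 = 0
Roots: r = 5 ± 2i (complex conjugates)
General solution: y = e^(5x)(C₁cos(2x) + C₂sin(2x))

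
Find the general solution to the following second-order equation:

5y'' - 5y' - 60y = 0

Characteristic equation: 5r² - 5r - 60 = 0
Divide by 5: r² - r - 12 = 0
Roots: r = 4, -3 (distinct real)
General solution: y = C₁e^(4x) + C₂e^(-3x)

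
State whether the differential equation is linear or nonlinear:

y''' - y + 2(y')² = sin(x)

Nonlinear ((y')² term)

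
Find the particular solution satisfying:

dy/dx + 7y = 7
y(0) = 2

General solution: y = 1 + Ce^(-7x)
Applying y(0) = 2: C = 2 - 1 = 1
Particular solution: y = 1 + e^(-7x)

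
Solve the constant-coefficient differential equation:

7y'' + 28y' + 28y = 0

Characteristic equation: 7r² + 28r + 28 = 0
Divide by 7: r² + 4r + 4 = 0
Factored: (r + 2)² = 0
Repeated root: r = -2
General solution: y = (C₁ + C₂x)e^(-2x)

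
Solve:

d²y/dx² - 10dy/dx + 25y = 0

Characteristic equation: r² - 10r + 25 = 0
Factored: (r - 5)² = 0
Repeated root: r = 5
General solution: y = (C₁ + C₂x)e^(5x)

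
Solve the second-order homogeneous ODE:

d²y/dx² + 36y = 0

Characteristic equation: r² + 36 = 0
Roots: r = ±6i (complex conjugates)
General solution: y = C₁cos(6x) + C₂sin(6x)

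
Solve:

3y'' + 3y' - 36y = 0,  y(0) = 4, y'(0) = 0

General solution: y = C₁e^(3x) + C₂e^(-4x)
Applying ICs: C₁ = 16/7, C₂ = 12/7
Particular solution: y = (16/7)e^(3x) + (12/7)e^(-4x)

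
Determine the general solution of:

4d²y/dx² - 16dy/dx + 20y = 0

Characteristic equation: 4r² - 16r + 20 = 0
Divide by 4: r² - 4r + 5 = 0
Roots: r = 2 ± i (complex conjugates)
General solution: y = e^(2x)(C₁cos(x) + C₂sin(x))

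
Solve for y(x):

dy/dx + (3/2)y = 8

Using integrating factor method:

General solution: y = 16/3 + Ce^(-3x/2)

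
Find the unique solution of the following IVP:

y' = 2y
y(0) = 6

General solution: y = Ce^(2x)
Applying IC y(0) = 6:
Particular solution: y = 6e^(2x)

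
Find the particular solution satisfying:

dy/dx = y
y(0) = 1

General solution: y = Ce^x
Applying IC y(0) = 1:
Particular solution: y = e^x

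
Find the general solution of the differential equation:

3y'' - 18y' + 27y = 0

Characteristic equation: 3r² - 18r + 27 = 0
Divide by 3: r² - 6r + 9 = 0
Factored: (r - 3)² = 0
Repeated root: r = 3
General solution: y = (C₁ + C₂x)e^(3x)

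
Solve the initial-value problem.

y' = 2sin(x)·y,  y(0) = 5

General solution: y = Ce^(-2cos(x))
Applying IC y(0) = 5:
Particular solution: y = 5e^(2(1-cos(x)))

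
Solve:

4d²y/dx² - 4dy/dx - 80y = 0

Characteristic equation: 4r² - 4r - 80 = 0
Divide by 4: r² - r - 20 = 0
Roots: r = 5, -4 (distinct real)
General solution: y = C₁e^(5x) + C₂e^(-4x)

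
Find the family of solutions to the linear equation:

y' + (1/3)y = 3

Using integrating factor method:

General solution: y = 9 + Ce^(-x/3)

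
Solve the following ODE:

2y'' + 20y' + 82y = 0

Characteristic equation: 2r² + 20r + 82 = 0
Divide by 2: r² + 10r + 41 = 0
Roots: r = -5 ± 4i (complex conjugates)
General solution: y = e^(-5x)(C₁cos(4x) + C₂sin(4x))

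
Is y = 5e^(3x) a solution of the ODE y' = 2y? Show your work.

Verification:
y = 5e^(3x)
y' = 15e^(3x)
But 2y = 10e^(3x)
y' ≠ 2y — the derivative does not match

No, it is not a solution.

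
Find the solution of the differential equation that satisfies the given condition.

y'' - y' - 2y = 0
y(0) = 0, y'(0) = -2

General solution: y = C₁e^(2x) + C₂e^(-x)
Applying ICs: C₁ = -2/3, C₂ = 2/3
Particular solution: y = -(2/3)e^(2x) + (2/3)e^(-x)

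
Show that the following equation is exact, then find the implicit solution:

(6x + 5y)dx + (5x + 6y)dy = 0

Verify exactness: ∂M/∂y = ∂N/∂x ✓
Find F(x,y) such that ∂F/∂x = M, ∂F/∂y = N
Solution: 3x² + 5xy + 3y² = C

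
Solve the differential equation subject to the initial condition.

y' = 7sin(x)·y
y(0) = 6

General solution: y = Ce^(-7cos(x))
Applying IC y(0) = 6:
Particular solution: y = 6e^(7(1-cos(x)))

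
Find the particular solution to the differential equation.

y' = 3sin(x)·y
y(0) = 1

General solution: y = Ce^(-3cos(x))
Applying IC y(0) = 1:
Particular solution: y = e^(3(1-cos(x)))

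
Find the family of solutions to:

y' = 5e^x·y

Separating variables and integrating:
ln|y| = 5e^x + C

General solution: y = Ce^(5e^x)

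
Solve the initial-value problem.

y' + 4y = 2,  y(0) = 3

General solution: y = 1/2 + Ce^(-4x)
Applying y(0) = 3: C = 3 - 1/2 = 5/2
Particular solution: y = 1/2 + (5/2)e^(-4x)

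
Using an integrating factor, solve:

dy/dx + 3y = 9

Using integrating factor method:

General solution: y = 3 + Ce^(-3x)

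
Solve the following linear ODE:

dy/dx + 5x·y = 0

Using integrating factor method:

General solution: y = Ce^(-5x^2/2)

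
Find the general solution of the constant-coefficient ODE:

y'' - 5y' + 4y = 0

Characteristic equation: r² - 5r + 4 = 0
Roots: r = 1, 4 (distinct real)
General solution: y = C₁e^x + C₂e^(4x)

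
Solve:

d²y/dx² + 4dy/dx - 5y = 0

Characteristic equation: r² + 4r - 5 = 0
Roots: r = 1, -5 (distinct real)
General solution: y = C₁e^x + C₂e^(-5x)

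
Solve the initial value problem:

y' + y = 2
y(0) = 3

General solution: y = 2 + Ce^(-x)
Applying y(0) = 3: C = 3 - 2 = 1
Particular solution: y = 2 + e^(-x)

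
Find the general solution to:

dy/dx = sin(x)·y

Separating variables and integrating:
ln|y| = -cos(x) + C

General solution: y = Ce^(-cos(x))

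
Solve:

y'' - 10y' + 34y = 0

Characteristic equation: r² - 10r + 34 = 0
Roots: r = 5 ± 3i (complex conjugates)
General solution: y = e^(5x)(C₁cos(3x) + C₂sin(3x))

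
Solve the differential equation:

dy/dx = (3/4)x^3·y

Separating variables and integrating:
ln|y| = 3x^4/16 + C

General solution: y = Ce^(3x^4/16)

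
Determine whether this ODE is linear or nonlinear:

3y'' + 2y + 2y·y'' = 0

Nonlinear (y·y'' term)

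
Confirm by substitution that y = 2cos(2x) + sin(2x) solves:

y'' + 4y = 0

Verification:
y'' = -8cos(2x) - 4sin(2x)
y'' + 4y = 0 ✓

Yes, it is a solution.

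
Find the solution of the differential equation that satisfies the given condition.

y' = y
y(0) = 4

General solution: y = Ce^x
Applying IC y(0) = 4:
Particular solution: y = 4e^x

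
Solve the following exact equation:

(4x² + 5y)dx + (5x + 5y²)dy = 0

Verify exactness: ∂M/∂y = ∂N/∂x ✓
Find F(x,y) such that ∂F/∂x = M, ∂F/∂y = N
Solution: 4x³/3 + 5xy + 5y³/3 = C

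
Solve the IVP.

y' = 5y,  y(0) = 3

General solution: y = Ce^(5x)
Applying IC y(0) = 3:
Particular solution: y = 3e^(5x)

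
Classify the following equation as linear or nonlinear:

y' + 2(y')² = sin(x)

Nonlinear ((y')² term)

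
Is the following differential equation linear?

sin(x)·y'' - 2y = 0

Yes. Linear (y and its derivatives appear to the first power only, no products of y terms)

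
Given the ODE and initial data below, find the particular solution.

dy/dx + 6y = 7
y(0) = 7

General solution: y = 7/6 + Ce^(-6x)
Applying y(0) = 7: C = 7 - 7/6 = 35/6
Particular solution: y = 7/6 + (35/6)e^(-6x)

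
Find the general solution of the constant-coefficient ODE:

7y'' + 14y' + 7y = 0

Characteristic equation: 7r² + 14r + 7 = 0
Divide by 7: r² + 2r + 1 = 0
Factored: (r + 1)² = 0
Repeated root: r = -1
General solution: y = (C₁ + C₂x)e^(-x)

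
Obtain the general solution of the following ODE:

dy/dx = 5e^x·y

Separating variables and integrating:
ln|y| = 5e^x + C

General solution: y = Ce^(5e^x)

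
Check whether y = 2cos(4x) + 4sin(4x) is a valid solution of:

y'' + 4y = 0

Verification:
y'' = -32cos(4x) - 64sin(4x)
y'' + 4y ≠ 0 (frequency mismatch: got 16 instead of 4)

No, it is not a solution.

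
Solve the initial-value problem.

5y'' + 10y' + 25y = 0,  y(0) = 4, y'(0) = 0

General solution: y = e^(-x)(C₁cos(2x) + C₂sin(2x))
Complex roots r = -1 ± 2i
Applying ICs: C₁ = 4, C₂ = 2
Particular solution: y = e^(-x)(4cos(2x) + 2sin(2x))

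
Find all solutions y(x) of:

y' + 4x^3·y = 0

Using integrating factor method:

General solution: y = Ce^(-x^4)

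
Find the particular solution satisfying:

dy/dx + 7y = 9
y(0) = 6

General solution: y = 9/7 + Ce^(-7x)
Applying y(0) = 6: C = 6 - 9/7 = 33/7
Particular solution: y = 9/7 + (33/7)e^(-7x)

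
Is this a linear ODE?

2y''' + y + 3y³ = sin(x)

No. Nonlinear (y³ term)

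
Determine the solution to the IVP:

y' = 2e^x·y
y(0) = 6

General solution: y = Ce^(2e^x)
Applying IC y(0) = 6:
Particular solution: y = 6e^(2(e^x - 1))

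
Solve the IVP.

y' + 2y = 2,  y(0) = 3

General solution: y = 1 + Ce^(-2x)
Applying y(0) = 3: C = 3 - 1 = 2
Particular solution: y = 1 + 2e^(-2x)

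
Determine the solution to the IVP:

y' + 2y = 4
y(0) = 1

General solution: y = 2 + Ce^(-2x)
Applying y(0) = 1: C = 1 - 2 = -1
Particular solution: y = 2 - e^(-2x)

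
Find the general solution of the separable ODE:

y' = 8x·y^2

Separating variables and integrating:
-1/y = 4x^2 + C

General solution: y^-1 = -4x^2 + C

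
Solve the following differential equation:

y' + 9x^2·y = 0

Using integrating factor method:

General solution: y = Ce^(-3x^3)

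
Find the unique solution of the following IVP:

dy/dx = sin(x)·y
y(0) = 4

General solution: y = Ce^(-cos(x))
Applying IC y(0) = 4:
Particular solution: y = 4e^(1-cos(x))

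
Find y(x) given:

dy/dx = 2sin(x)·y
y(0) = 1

General solution: y = Ce^(-2cos(x))
Applying IC y(0) = 1:
Particular solution: y = e^(2(1-cos(x)))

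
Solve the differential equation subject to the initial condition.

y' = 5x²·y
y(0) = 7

General solution: y = Ce^(5x³/3)
Applying IC y(0) = 7:
Particular solution: y = 7e^(5x³/3)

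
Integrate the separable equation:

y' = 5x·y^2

Separating variables and integrating:
-1/y = 5x^2/2 + C

General solution: y^-1 = (-5/2)x^2 + C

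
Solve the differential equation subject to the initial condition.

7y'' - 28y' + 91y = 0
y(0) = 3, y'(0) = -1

General solution: y = e^(2x)(C₁cos(3x) + C₂sin(3x))
Complex roots r = 2 ± 3i
Applying ICs: C₁ = 3, C₂ = -7/3
Particular solution: y = e^(2x)(3cos(3x) - (7/3)sin(3x))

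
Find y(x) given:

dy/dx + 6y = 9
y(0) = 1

General solution: y = 3/2 + Ce^(-6x)
Applying y(0) = 1: C = 1 - 3/2 = -1/2
Particular solution: y = 3/2 - (1/2)e^(-6x)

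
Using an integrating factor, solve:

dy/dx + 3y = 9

Using integrating factor method:

General solution: y = 3 + Ce^(-3x)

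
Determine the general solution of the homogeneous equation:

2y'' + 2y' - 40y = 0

Characteristic equation: 2r² + 2r - 40 = 0
Divide by 2: r² + r - 20 = 0
Roots: r = 4, -5 (distinct real)
General solution: y = C₁e^(4x) + C₂e^(-5x)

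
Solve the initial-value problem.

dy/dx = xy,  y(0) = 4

General solution: y = Ce^(x²/2)
Applying IC y(0) = 4:
Particular solution: y = 4e^(x²/2)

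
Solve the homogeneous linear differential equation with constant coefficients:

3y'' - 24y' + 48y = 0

Characteristic equation: 3r² - 24r + 48 = 0
Divide by 3: r² - 8r + 16 = 0
Factored: (r - 4)² = 0
Repeated root: r = 4
General solution: y = (C₁ + C₂x)e^(4x)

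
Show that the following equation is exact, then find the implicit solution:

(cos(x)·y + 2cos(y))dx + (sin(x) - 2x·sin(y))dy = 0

Verify exactness: ∂M/∂y = ∂N/∂x ✓
Find F(x,y) such that ∂F/∂x = M, ∂F/∂y = N
Solution: sin(x)·y + 2x·cos(y) = C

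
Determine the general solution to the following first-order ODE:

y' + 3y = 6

Using integrating factor method:

General solution: y = 2 + Ce^(-3x)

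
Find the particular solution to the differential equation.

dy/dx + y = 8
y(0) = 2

General solution: y = 8 + Ce^(-x)
Applying y(0) = 2: C = 2 - 8 = -6
Particular solution: y = 8 - 6e^(-x)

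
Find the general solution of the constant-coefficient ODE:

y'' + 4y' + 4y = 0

Characteristic equation: r² + 4r + 4 = 0
Factored: (r + 2)² = 0
Repeated root: r = -2
General solution: y = (C₁ + C₂x)e^(-2x)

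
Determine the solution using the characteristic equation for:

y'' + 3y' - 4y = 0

Characteristic equation: r² + 3r - 4 = 0
Roots: r = 1, -4 (distinct real)
General solution: y = C₁e^x + C₂e^(-4x)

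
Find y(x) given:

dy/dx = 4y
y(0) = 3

General solution: y = Ce^(4x)
Applying IC y(0) = 3:
Particular solution: y = 3e^(4x)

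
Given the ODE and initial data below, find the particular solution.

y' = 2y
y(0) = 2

General solution: y = Ce^(2x)
Applying IC y(0) = 2:
Particular solution: y = 2e^(2x)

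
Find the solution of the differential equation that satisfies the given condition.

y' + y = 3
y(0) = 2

General solution: y = 3 + Ce^(-x)
Applying y(0) = 2: C = 2 - 3 = -1
Particular solution: y = 3 - e^(-x)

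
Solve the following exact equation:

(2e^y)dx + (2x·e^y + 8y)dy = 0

Verify exactness: ∂M/∂y = ∂N/∂x ✓
Find F(x,y) such that ∂F/∂x = M, ∂F/∂y = N
Solution: 2x·e^y + 4y² = C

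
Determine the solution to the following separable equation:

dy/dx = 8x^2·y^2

Separating variables and integrating:
-1/y = 8x^3/3 + C

General solution: y^-1 = (-8/3)x^3 + C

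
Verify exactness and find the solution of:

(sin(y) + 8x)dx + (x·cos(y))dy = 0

Verify exactness: ∂M/∂y = ∂N/∂x ✓
Find F(x,y) such that ∂F/∂x = M, ∂F/∂y = N
Solution: x·sin(y) + 4x² = C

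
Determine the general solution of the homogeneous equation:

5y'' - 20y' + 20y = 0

Characteristic equation: 5r² - 20r + 20 = 0
Divide by 5: r² - 4r + 4 = 0
Factored: (r - 2)² = 0
Repeated root: r = 2
General solution: y = (C₁ + C₂x)e^(2x)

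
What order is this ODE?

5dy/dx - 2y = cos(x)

The order is 1 (highest derivative is of order 1).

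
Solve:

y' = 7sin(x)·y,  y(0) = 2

General solution: y = Ce^(-7cos(x))
Applying IC y(0) = 2:
Particular solution: y = 2e^(7(1-cos(x)))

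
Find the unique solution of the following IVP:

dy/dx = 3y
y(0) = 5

General solution: y = Ce^(3x)
Applying IC y(0) = 5:
Particular solution: y = 5e^(3x)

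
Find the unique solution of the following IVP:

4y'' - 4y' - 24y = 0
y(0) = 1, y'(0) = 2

General solution: y = C₁e^(3x) + C₂e^(-2x)
Applying ICs: C₁ = 4/5, C₂ = 1/5
Particular solution: y = (4/5)e^(3x) + (1/5)e^(-2x)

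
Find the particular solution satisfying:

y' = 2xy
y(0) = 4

General solution: y = Ce^(x²)
Applying IC y(0) = 4:
Particular solution: y = 4e^(x²)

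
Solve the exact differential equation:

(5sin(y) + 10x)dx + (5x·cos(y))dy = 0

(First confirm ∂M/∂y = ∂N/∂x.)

Verify exactness: ∂M/∂y = ∂N/∂x ✓
Find F(x,y) such that ∂F/∂x = M, ∂F/∂y = N
Solution: 5x·sin(y) + 5x² = C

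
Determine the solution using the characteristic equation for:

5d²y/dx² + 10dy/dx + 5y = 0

Characteristic equation: 5r² + 10r + 5 = 0
Divide by 5: r² + 2r + 1 = 0
Factored: (r + 1)² = 0
Repeated root: r = -1
General solution: y = (C₁ + C₂x)e^(-x)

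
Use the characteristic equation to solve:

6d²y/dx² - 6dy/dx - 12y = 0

Characteristic equation: 6r² - 6r - 12 = 0
Divide by 6: r² - r - 2 = 0
Roots: r = 2, -1 (distinct real)
General solution: y = C₁e^(2x) + C₂e^(-x)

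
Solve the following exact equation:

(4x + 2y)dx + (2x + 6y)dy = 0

Verify exactness: ∂M/∂y = ∂N/∂x ✓
Find F(x,y) such that ∂F/∂x = M, ∂F/∂y = N
Solution: 2x² + 2xy + 3y² = C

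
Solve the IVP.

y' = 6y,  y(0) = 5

General solution: y = Ce^(6x)
Applying IC y(0) = 5:
Particular solution: y = 5e^(6x)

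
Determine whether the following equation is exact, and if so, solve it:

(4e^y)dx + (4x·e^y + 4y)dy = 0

Verify exactness: ∂M/∂y = ∂N/∂x ✓
Find F(x,y) such that ∂F/∂x = M, ∂F/∂y = N
Solution: 4x·e^y + 2y² = C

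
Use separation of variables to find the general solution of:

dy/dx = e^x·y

Separating variables and integrating:
ln|y| = e^x + C

General solution: y = Ce^(e^x)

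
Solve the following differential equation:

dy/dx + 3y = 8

Using integrating factor method:

General solution: y = 8/3 + Ce^(-3x)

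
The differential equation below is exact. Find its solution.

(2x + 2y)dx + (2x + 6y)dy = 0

Verify exactness: ∂M/∂y = ∂N/∂x ✓
Find F(x,y) such that ∂F/∂x = M, ∂F/∂y = N
Solution: x² + 2xy + 3y² = C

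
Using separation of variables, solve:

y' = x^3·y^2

Separating variables and integrating:
-1/y = x^4/4 + C

General solution: y^-1 = (-1/4)x^4 + C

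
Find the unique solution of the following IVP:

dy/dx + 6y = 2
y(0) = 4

General solution: y = 1/3 + Ce^(-6x)
Applying y(0) = 4: C = 4 - 1/3 = 11/3
Particular solution: y = 1/3 + (11/3)e^(-6x)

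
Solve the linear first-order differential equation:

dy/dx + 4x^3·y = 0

Using integrating factor method:

General solution: y = Ce^(-x^4)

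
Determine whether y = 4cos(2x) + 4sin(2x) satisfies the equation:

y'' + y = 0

Verification:
y'' = -16cos(2x) - 16sin(2x)
y'' + y ≠ 0 (frequency mismatch: got 4 instead of 1)

No, it is not a solution.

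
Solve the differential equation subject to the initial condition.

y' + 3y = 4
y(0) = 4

General solution: y = 4/3 + Ce^(-3x)
Applying y(0) = 4: C = 4 - 4/3 = 8/3
Particular solution: y = 4/3 + (8/3)e^(-3x)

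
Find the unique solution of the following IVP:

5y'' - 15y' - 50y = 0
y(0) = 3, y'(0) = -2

General solution: y = C₁e^(5x) + C₂e^(-2x)
Applying ICs: C₁ = 4/7, C₂ = 17/7
Particular solution: y = (4/7)e^(5x) + (17/7)e^(-2x)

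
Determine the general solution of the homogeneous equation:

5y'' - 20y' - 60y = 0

Characteristic equation: 5r² - 20r - 60 = 0
Divide by 5: r² - 4r - 12 = 0
Roots: r = 6, -2 (distinct real)
General solution: y = C₁e^(6x) + C₂e^(-2x)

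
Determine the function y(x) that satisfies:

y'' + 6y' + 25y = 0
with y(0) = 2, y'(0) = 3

General solution: y = e^(-3x)(C₁cos(4x) + C₂sin(4x))
Complex roots r = -3 ± 4i
Applying ICs: C₁ = 2, C₂ = 9/4
Particular solution: y = e^(-3x)(2cos(4x) + (9/4)sin(4x))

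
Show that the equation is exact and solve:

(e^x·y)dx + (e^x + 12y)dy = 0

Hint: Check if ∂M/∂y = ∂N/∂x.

Verify exactness: ∂M/∂y = ∂N/∂x ✓
Find F(x,y) such that ∂F/∂x = M, ∂F/∂y = N
Solution: e^x·y + 6y² = C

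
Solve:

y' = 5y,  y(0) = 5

General solution: y = Ce^(5x)
Applying IC y(0) = 5:
Particular solution: y = 5e^(5x)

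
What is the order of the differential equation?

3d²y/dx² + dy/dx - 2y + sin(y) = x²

The order is 2 (highest derivative is of order 2).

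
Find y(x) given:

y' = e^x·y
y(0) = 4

General solution: y = Ce^(e^x)
Applying IC y(0) = 4:
Particular solution: y = 4e^(e^x - 1)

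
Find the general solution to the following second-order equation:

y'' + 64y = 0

Characteristic equation: r² + 64 = 0
Roots: r = ±8i (complex conjugates)
General solution: y = C₁cos(8x) + C₂sin(8x)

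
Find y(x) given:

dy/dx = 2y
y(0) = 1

General solution: y = Ce^(2x)
Applying IC y(0) = 1:
Particular solution: y = e^(2x)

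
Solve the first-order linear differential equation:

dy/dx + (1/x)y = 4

Using integrating factor method:

General solution: y = 2x + C/x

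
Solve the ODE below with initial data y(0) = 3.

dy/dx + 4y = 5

General solution: y = 5/4 + Ce^(-4x)
Applying y(0) = 3: C = 3 - 5/4 = 7/4
Particular solution: y = 5/4 + (7/4)e^(-4x)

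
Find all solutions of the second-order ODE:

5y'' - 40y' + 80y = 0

Characteristic equation: 5r² - 40r + 80 = 0
Divide by 5: r² - 8r + 16 = 0
Factored: (r - 4)² = 0
Repeated root: r = 4
General solution: y = (C₁ + C₂x)e^(4x)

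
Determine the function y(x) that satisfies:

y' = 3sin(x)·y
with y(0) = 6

General solution: y = Ce^(-3cos(x))
Applying IC y(0) = 6:
Particular solution: y = 6e^(3(1-cos(x)))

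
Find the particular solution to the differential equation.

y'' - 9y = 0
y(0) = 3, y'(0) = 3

General solution: y = C₁e^(3x) + C₂e^(-3x)
Applying ICs: C₁ = 2, C₂ = 1
Particular solution: y = 2e^(3x) + e^(-3x)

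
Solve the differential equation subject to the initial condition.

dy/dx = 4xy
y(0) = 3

General solution: y = Ce^(2x²)
Applying IC y(0) = 3:
Particular solution: y = 3e^(2x²)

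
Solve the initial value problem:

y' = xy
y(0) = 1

General solution: y = Ce^(x²/2)
Applying IC y(0) = 1:
Particular solution: y = e^(x²/2)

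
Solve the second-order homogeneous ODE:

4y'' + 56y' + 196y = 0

Characteristic equation: 4r² + 56r + 196 = 0
Divide by 4: r² + 14r + 49 = 0
Factored: (r + 7)² = 0
Repeated root: r = -7
General solution: y = (C₁ + C₂x)e^(-7x)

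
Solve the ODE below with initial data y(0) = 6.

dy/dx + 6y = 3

General solution: y = 1/2 + Ce^(-6x)
Applying y(0) = 6: C = 6 - 1/2 = 11/2
Particular solution: y = 1/2 + (11/2)e^(-6x)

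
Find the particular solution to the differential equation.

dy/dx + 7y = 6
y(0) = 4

General solution: y = 6/7 + Ce^(-7x)
Applying y(0) = 4: C = 4 - 6/7 = 22/7
Particular solution: y = 6/7 + (22/7)e^(-7x)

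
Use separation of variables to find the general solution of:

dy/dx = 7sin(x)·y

Separating variables and integrating:
ln|y| = -7cos(x) + C

General solution: y = Ce^(-7cos(x))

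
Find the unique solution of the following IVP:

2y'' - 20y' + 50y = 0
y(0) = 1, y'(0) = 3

General solution: y = (C₁ + C₂x)e^(5x)
Repeated root r = 5
Applying ICs: C₁ = 1, C₂ = -2
Particular solution: y = (1 - 2x)e^(5x)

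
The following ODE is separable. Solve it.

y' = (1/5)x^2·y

Separating variables and integrating:
ln|y| = x^3/15 + C

General solution: y = Ce^(x^3/15)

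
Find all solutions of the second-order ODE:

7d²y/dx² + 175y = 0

Characteristic equation: 7r² + 175 = 0
Divide by 7: r² + 25 = 0
Roots: r = ±5i (complex conjugates)
General solution: y = C₁cos(5x) + C₂sin(5x)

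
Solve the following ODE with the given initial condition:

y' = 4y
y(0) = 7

General solution: y = Ce^(4x)
Applying IC y(0) = 7:
Particular solution: y = 7e^(4x)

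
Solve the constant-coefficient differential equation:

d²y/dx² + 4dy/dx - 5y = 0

Characteristic equation: r² + 4r - 5 = 0
Roots: r = 1, -5 (distinct real)
General solution: y = C₁e^x + C₂e^(-5x)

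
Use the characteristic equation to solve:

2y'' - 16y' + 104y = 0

Characteristic equation: 2r² - 16r + 104 = 0
Divide by 2: r² - 8r + 52 = 0
Roots: r = 4 ± 6i (complex conjugates)
General solution: y = e^(4x)(C₁cos(6x) + C₂sin(6x))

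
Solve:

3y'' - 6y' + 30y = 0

Characteristic equation: 3r² - 6r + 30 = 0
Divide by 3: r² - 2r + 10 = 0
Roots: r = 1 ± 3i (complex conjugates)
General solution: y = e^x(C₁cos(3x) + C₂sin(3x))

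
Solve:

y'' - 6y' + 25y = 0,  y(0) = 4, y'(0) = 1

General solution: y = e^(3x)(C₁cos(4x) + C₂sin(4x))
Complex roots r = 3 ± 4i
Applying ICs: C₁ = 4, C₂ = -11/4
Particular solution: y = e^(3x)(4cos(4x) - (11/4)sin(4x))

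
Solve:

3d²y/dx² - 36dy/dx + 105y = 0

Characteristic equation: 3r² - 36r + 105 = 0
Divide by 3: r² - 12r + 35 = 0
Roots: r = 5, 7 (distinct real)
General solution: y = C₁e^(5x) + C₂e^(7x)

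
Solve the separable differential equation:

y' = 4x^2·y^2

Separating variables and integrating:
-1/y = 4x^3/3 + C

General solution: y^-1 = (-4/3)x^3 + C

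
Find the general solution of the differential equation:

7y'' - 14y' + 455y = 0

Characteristic equation: 7r² - 14r + 455 = 0
Divide by 7: r² - 2r + 65 = 0
Roots: r = 1 ± 8i (complex conjugates)
General solution: y = e^x(C₁cos(8x) + C₂sin(8x))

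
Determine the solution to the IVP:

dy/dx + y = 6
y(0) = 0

General solution: y = 6 + Ce^(-x)
Applying y(0) = 0: C = 0 - 6 = -6
Particular solution: y = 6 - 6e^(-x)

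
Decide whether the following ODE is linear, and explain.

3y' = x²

Linear (y and its derivatives appear to the first power only, no products of y terms)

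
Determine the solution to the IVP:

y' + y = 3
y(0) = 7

General solution: y = 3 + Ce^(-x)
Applying y(0) = 7: C = 7 - 3 = 4
Particular solution: y = 3 + 4e^(-x)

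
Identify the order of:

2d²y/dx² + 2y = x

The order is 2 (highest derivative is of order 2).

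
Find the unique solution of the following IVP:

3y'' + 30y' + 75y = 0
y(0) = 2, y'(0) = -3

General solution: y = (C₁ + C₂x)e^(-5x)
Repeated root r = -5
Applying ICs: C₁ = 2, C₂ = 7
Particular solution: y = (2 + 7x)e^(-5x)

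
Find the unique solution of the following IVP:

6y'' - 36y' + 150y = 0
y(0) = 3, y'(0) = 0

General solution: y = e^(3x)(C₁cos(4x) + C₂sin(4x))
Complex roots r = 3 ± 4i
Applying ICs: C₁ = 3, C₂ = -9/4
Particular solution: y = e^(3x)(3cos(4x) - (9/4)sin(4x))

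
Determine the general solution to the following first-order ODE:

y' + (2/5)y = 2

Using integrating factor method:

General solution: y = 5 + Ce^(-2x/5)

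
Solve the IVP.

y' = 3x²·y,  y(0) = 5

General solution: y = Ce^(x³)
Applying IC y(0) = 5:
Particular solution: y = 5e^(x³)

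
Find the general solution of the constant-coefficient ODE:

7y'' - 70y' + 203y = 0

Characteristic equation: 7r² - 70r + 203 = 0
Divide by 7: r² - 10r + 29 = 0
Roots: r = 5 ± 2i (complex conjugates)
General solution: y = e^(5x)(C₁cos(2x) + C₂sin(2x))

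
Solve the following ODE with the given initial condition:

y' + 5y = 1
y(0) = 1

General solution: y = 1/5 + Ce^(-5x)
Applying y(0) = 1: C = 1 - 1/5 = 4/5
Particular solution: y = 1/5 + (4/5)e^(-5x)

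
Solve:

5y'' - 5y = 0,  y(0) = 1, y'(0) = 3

General solution: y = C₁e^x + C₂e^(-x)
Applying ICs: C₁ = 2, C₂ = -1
Particular solution: y = 2e^x - e^(-x)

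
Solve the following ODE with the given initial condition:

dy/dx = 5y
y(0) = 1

General solution: y = Ce^(5x)
Applying IC y(0) = 1:
Particular solution: y = e^(5x)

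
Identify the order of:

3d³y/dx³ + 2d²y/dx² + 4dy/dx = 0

The order is 3 (highest derivative is of order 3).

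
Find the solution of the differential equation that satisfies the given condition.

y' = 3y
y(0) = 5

General solution: y = Ce^(3x)
Applying IC y(0) = 5:
Particular solution: y = 5e^(3x)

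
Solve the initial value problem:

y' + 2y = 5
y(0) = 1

General solution: y = 5/2 + Ce^(-2x)
Applying y(0) = 1: C = 1 - 5/2 = -3/2
Particular solution: y = 5/2 - (3/2)e^(-2x)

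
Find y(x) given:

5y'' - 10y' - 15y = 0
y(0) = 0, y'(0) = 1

General solution: y = C₁e^(3x) + C₂e^(-x)
Applying ICs: C₁ = 1/4, C₂ = -1/4
Particular solution: y = (1/4)e^(3x) - (1/4)e^(-x)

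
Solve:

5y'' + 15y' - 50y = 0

Characteristic equation: 5r² + 15r - 50 = 0
Divide by 5: r² + 3r - 10 = 0
Roots: r = 2, -5 (distinct real)
General solution: y = C₁e^(2x) + C₂e^(-5x)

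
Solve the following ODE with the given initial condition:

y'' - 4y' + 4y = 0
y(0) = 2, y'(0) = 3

General solution: y = (C₁ + C₂x)e^(2x)
Repeated root r = 2
Applying ICs: C₁ = 2, C₂ = -1
Particular solution: y = (2 - x)e^(2x)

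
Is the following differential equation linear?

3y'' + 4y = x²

Yes. Linear (y and its derivatives appear to the first power only, no products of y terms)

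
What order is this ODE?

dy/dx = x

The order is 1 (highest derivative is of order 1).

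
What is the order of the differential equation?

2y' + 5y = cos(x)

The order is 1 (highest derivative is of order 1).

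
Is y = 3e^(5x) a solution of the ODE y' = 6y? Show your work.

Verification:
y = 3e^(5x)
y' = 15e^(5x)
But 6y = 18e^(5x)
y' ≠ 6y — the derivative does not match

No, it is not a solution.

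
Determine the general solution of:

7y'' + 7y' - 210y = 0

Characteristic equation: 7r² + 7r - 210 = 0
Divide by 7: r² + r - 30 = 0
Roots: r = 5, -6 (distinct real)
General solution: y = C₁e^(5x) + C₂e^(-6x)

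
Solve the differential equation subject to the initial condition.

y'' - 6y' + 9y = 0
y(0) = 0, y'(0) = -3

General solution: y = (C₁ + C₂x)e^(3x)
Repeated root r = 3
Applying ICs: C₁ = 0, C₂ = -3
Particular solution: y = -3xe^(3x)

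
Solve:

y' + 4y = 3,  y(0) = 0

General solution: y = 3/4 + Ce^(-4x)
Applying y(0) = 0: C = 0 - 3/4 = -3/4
Particular solution: y = 3/4 - (3/4)e^(-4x)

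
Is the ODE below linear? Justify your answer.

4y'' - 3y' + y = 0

Yes. Linear (y and its derivatives appear to the first power only, no products of y terms)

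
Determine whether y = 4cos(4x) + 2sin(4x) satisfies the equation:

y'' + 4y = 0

Verification:
y'' = -64cos(4x) - 32sin(4x)
y'' + 4y ≠ 0 (frequency mismatch: got 16 instead of 4)

No, it is not a solution.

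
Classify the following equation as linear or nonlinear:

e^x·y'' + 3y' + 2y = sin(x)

Linear (y and its derivatives appear to the first power only, no products of y terms)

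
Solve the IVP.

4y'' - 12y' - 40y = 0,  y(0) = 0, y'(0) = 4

General solution: y = C₁e^(5x) + C₂e^(-2x)
Applying ICs: C₁ = 4/7, C₂ = -4/7
Particular solution: y = (4/7)e^(5x) - (4/7)e^(-2x)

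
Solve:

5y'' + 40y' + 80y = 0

Characteristic equation: 5r² + 40r + 80 = 0
Divide by 5: r² + 8r + 16 = 0
Factored: (r + 4)² = 0
Repeated root: r = -4
General solution: y = (C₁ + C₂x)e^(-4x)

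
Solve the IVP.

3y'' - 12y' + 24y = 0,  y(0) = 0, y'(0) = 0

General solution: y = e^(2x)(C₁cos(2x) + C₂sin(2x))
Complex roots r = 2 ± 2i
Applying ICs: C₁ = 0, C₂ = 0
Particular solution: y = 0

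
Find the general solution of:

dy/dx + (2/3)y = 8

Using integrating factor method:

General solution: y = 12 + Ce^(-2x/3)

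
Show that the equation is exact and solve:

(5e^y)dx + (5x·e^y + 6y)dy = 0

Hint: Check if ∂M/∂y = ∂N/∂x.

Verify exactness: ∂M/∂y = ∂N/∂x ✓
Find F(x,y) such that ∂F/∂x = M, ∂F/∂y = N
Solution: 5x·e^y + 3y² = C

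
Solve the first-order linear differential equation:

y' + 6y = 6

Using integrating factor method:

General solution: y = 1 + Ce^(-6x)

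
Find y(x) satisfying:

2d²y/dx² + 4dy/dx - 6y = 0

Characteristic equation: 2r² + 4r - 6 = 0
Divide by 2: r² + 2r - 3 = 0
Roots: r = 1, -3 (distinct real)
General solution: y = C₁e^x + C₂e^(-3x)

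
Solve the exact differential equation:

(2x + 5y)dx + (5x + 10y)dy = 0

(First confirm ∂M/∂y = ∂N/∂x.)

Verify exactness: ∂M/∂y = ∂N/∂x ✓
Find F(x,y) such that ∂F/∂x = M, ∂F/∂y = N
Solution: x² + 5xy + 5y² = C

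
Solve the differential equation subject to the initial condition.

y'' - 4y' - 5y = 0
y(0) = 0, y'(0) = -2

General solution: y = C₁e^(5x) + C₂e^(-x)
Applying ICs: C₁ = -1/3, C₂ = 1/3
Particular solution: y = -(1/3)e^(5x) + (1/3)e^(-x)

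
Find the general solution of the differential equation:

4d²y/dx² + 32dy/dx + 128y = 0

Characteristic equation: 4r² + 32r + 128 = 0
Divide by 4: r² + 8r + 32 = 0
Roots: r = -4 ± 4i (complex conjugates)
General solution: y = e^(-4x)(C₁cos(4x) + C₂sin(4x))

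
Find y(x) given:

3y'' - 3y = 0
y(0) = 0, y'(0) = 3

General solution: y = C₁e^x + C₂e^(-x)
Applying ICs: C₁ = 3/2, C₂ = -3/2
Particular solution: y = (3/2)e^x - (3/2)e^(-x)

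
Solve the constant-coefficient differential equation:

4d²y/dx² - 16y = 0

Characteristic equation: 4r² - 16 = 0
Divide by 4: r² - 4 = 0
Roots: r = 2, -2 (distinct real)
General solution: y = C₁e^(2x) + C₂e^(-2x)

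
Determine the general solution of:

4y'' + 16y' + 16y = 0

Characteristic equation: 4r² + 16r + 16 = 0
Divide by 4: r² + 4r + 4 = 0
Factored: (r + 2)² = 0
Repeated root: r = -2
General solution: y = (C₁ + C₂x)e^(-2x)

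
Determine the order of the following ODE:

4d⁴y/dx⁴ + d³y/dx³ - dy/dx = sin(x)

The order is 4 (highest derivative is of order 4).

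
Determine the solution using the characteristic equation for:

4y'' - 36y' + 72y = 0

Characteristic equation: 4r² - 36r + 72 = 0
Divide by 4: r² - 9r + 18 = 0
Roots: r = 6, 3 (distinct real)
General solution: y = C₁e^(6x) + C₂e^(3x)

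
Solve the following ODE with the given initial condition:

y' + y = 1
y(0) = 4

General solution: y = 1 + Ce^(-x)
Applying y(0) = 4: C = 4 - 1 = 3
Particular solution: y = 1 + 3e^(-x)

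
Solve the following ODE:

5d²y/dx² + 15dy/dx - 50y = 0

Characteristic equation: 5r² + 15r - 50 = 0
Divide by 5: r² + 3r - 10 = 0
Roots: r = 2, -5 (distinct real)
General solution: y = C₁e^(2x) + C₂e^(-5x)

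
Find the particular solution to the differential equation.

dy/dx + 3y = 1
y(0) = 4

General solution: y = 1/3 + Ce^(-3x)
Applying y(0) = 4: C = 4 - 1/3 = 11/3
Particular solution: y = 1/3 + (11/3)e^(-3x)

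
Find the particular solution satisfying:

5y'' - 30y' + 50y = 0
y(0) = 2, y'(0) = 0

General solution: y = e^(3x)(C₁cos(x) + C₂sin(x))
Complex roots r = 3 ± i
Applying ICs: C₁ = 2, C₂ = -6
Particular solution: y = e^(3x)(2cos(x) - 6sin(x))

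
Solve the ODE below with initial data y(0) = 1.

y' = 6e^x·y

General solution: y = Ce^(6e^x)
Applying IC y(0) = 1:
Particular solution: y = e^(6(e^x - 1))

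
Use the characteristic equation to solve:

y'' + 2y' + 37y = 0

Characteristic equation: r² + 2r + 37 = 0
Roots: r = -1 ± 6i (complex conjugates)
General solution: y = e^(-x)(C₁cos(6x) + C₂sin(6x))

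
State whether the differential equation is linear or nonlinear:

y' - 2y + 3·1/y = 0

Nonlinear (1/y term)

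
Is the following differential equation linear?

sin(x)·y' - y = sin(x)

Yes. Linear (y and its derivatives appear to the first power only, no products of y terms)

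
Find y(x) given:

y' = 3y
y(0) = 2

General solution: y = Ce^(3x)
Applying IC y(0) = 2:
Particular solution: y = 2e^(3x)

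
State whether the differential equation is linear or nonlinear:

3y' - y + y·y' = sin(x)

Nonlinear (product y·y')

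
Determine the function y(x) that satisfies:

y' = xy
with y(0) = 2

General solution: y = Ce^(x²/2)
Applying IC y(0) = 2:
Particular solution: y = 2e^(x²/2)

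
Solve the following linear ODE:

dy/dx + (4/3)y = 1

Using integrating factor method:

General solution: y = 3/4 + Ce^(-4x/3)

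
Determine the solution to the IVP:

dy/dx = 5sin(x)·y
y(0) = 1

General solution: y = Ce^(-5cos(x))
Applying IC y(0) = 1:
Particular solution: y = e^(5(1-cos(x)))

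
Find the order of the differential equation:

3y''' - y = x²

The order is 3 (highest derivative is of order 3).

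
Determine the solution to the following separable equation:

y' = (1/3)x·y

Separating variables and integrating:
ln|y| = x^2/6 + C

General solution: y = Ce^(x^2/6)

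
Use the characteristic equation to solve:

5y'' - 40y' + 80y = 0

Characteristic equation: 5r² - 40r + 80 = 0
Divide by 5: r² - 8r + 16 = 0
Factored: (r - 4)² = 0
Repeated root: r = 4
General solution: y = (C₁ + C₂x)e^(4x)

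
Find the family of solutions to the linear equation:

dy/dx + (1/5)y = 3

Using integrating factor method:

General solution: y = 15 + Ce^(-x/5)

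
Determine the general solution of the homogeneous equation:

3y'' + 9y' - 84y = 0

Characteristic equation: 3r² + 9r - 84 = 0
Divide by 3: r² + 3r - 28 = 0
Roots: r = 4, -7 (distinct real)
General solution: y = C₁e^(4x) + C₂e^(-7x)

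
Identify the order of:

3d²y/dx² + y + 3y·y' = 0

The order is 2 (highest derivative is of order 2).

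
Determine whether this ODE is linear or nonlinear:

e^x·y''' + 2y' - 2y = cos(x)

Linear (y and its derivatives appear to the first power only, no products of y terms)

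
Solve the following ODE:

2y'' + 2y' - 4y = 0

Characteristic equation: 2r² + 2r - 4 = 0
Divide by 2: r² + r - 2 = 0
Roots: r = 1, -2 (distinct real)
General solution: y = C₁e^x + C₂e^(-2x)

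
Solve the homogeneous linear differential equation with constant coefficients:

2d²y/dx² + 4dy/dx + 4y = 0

Characteristic equation: 2r² + 4r + 4 = 0
Divide by 2: r² + 2r + 2 = 0
Roots: r = -1 ± i (complex conjugates)
General solution: y = e^(-x)(C₁cos(x) + C₂sin(x))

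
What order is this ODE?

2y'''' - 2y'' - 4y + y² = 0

The order is 4 (highest derivative is of order 4).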